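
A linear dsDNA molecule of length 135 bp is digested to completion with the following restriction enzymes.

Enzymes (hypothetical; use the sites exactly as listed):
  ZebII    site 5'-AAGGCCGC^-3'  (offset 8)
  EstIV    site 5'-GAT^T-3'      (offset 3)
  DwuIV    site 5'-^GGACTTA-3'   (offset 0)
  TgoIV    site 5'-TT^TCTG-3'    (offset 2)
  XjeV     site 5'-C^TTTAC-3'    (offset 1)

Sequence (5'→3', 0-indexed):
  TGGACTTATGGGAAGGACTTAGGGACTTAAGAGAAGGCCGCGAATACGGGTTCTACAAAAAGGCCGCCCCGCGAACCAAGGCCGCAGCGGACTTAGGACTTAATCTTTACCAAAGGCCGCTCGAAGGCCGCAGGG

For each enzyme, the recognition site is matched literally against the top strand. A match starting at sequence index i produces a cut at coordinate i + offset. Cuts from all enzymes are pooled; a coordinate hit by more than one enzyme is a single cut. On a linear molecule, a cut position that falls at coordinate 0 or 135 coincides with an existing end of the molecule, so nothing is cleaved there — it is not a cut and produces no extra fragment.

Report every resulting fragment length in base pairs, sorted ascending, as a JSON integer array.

[1,3,4,7,8,10,11,13,15,18,19,26]

Per-enzyme occurrences:
  ZebII (AAGGCCGC, off=8): starts [33, 59, 77, 112, 123] → cuts [41, 67, 85, 120, 131]
  EstIV (GATT, off=3): no sites
  DwuIV (GGACTTA, off=0): starts [1, 14, 22, 88, 95] → cuts [1, 14, 22, 88, 95]
  TgoIV (TTTCTG, off=2): no sites
  XjeV (CTTTAC, off=1): starts [104] → cuts [105]

Pooled cuts: [1, 14, 22, 41, 67, 85, 88, 95, 105, 120, 131]

Fragments:
  [0,1): 1 bp
  [1,14): 13 bp
  [14,22): 8 bp
  [22,41): 19 bp
  [41,67): 26 bp
  [67,85): 18 bp
  [85,88): 3 bp
  [88,95): 7 bp
  [95,105): 10 bp
  [105,120): 15 bp
  [120,131): 11 bp
  [131,135): 4 bp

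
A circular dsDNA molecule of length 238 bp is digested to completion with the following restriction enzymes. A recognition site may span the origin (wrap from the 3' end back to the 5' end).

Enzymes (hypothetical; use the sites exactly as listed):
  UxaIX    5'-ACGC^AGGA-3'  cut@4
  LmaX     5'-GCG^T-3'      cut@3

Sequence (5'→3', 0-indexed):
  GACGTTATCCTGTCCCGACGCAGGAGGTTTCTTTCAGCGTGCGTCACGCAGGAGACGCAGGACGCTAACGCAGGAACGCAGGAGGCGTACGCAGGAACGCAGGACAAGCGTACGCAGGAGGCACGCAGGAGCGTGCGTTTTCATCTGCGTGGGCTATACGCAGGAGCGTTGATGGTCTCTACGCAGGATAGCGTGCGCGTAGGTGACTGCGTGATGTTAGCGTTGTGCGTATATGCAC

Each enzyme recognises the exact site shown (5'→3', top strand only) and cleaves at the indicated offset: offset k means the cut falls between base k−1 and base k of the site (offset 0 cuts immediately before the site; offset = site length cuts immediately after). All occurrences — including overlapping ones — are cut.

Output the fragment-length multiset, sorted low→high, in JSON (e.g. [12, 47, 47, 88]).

[4,4,5,5,6,6,7,7,7,8,8,8,9,9,10,11,11,12,12,12,13,16,18,30]

Scan for sites:
  UxaIX ACGCAGGA/4: at [17, 45, 54, 67, 75, 88, 96, 111, 122, 157, 180] ⇒ [21, 49, 58, 71, 79, 92, 100, 115, 126, 161, 184]
  LmaX GCGT/3: at [36, 40, 84, 107, 130, 134, 146, 165, 190, 196, 208, 219, 226] ⇒ [39, 43, 87, 110, 133, 137, 149, 168, 193, 199, 211, 222, 229]

All cut coordinates (distinct, sorted): [21, 39, 43, 49, 58, 71, 79, 87, 92, 100, 110, 115, 126, 133, 137, 149, 161, 168, 184, 193, 199, 211, 222, 229]

Fragments:
  21→39: 18 bp
  39→43: 4 bp
  43→49: 6 bp
  49→58: 9 bp
  58→71: 13 bp
  71→79: 8 bp
  79→87: 8 bp
  87→92: 5 bp
  92→100: 8 bp
  100→110: 10 bp
  110→115: 5 bp
  115→126: 11 bp
  126→133: 7 bp
  133→137: 4 bp
  137→149: 12 bp
  149→161: 12 bp
  161→168: 7 bp
  168→184: 16 bp
  184→193: 9 bp
  193→199: 6 bp
  199→211: 12 bp
  211→222: 11 bp
  222→229: 7 bp
  229→21 (wrap): 238-229+21 = 30 bp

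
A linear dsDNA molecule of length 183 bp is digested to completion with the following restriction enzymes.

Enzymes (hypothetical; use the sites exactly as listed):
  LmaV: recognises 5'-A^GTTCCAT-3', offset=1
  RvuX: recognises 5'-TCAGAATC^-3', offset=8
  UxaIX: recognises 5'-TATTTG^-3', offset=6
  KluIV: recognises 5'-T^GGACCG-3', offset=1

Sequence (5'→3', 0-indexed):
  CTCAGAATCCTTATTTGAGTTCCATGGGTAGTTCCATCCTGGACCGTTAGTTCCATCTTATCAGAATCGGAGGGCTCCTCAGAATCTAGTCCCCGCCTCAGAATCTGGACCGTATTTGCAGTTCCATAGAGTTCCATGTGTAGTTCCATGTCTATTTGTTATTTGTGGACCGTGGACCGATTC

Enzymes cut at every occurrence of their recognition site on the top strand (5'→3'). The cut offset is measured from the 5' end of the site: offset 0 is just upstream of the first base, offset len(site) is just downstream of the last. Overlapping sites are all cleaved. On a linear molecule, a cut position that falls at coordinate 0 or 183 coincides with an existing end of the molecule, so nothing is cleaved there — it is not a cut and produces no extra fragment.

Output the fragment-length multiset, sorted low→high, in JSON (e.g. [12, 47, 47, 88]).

[1,1,1,2,7,7,8,9,9,10,10,10,12,12,12,16,18,19,19]

Scan for sites:
  LmaV (AGTTCCAT, off=1): starts [17, 29, 48, 119, 129, 141] → cuts [18, 30, 49, 120, 130, 142]
  RvuX (TCAGAATC, off=8): starts [1, 60, 78, 97] → cuts [9, 68, 86, 105]
  UxaIX (TATTTG, off=6): starts [11, 112, 152, 159] → cuts [17, 118, 158, 165]
  KluIV (TGGACCG, off=1): starts [39, 105, 165, 172] → cuts [40, 106, 166, 173]

Pooled cuts: [9, 17, 18, 30, 40, 49, 68, 86, 105, 106, 118, 120, 130, 142, 158, 165, 166, 173]

Fragment lengths:
  [0,9): 9 bp
  [9,17): 8 bp
  [17,18): 1 bp
  [18,30): 12 bp
  [30,40): 10 bp
  [40,49): 9 bp
  [49,68): 19 bp
  [68,86): 18 bp
  [86,105): 19 bp
  [105,106): 1 bp
  [106,118): 12 bp
  [118,120): 2 bp
  [120,130): 10 bp
  [130,142): 12 bp
  [142,158): 16 bp
  [158,165): 7 bp
  [165,166): 1 bp
  [166,173): 7 bp
  [173,183): 10 bp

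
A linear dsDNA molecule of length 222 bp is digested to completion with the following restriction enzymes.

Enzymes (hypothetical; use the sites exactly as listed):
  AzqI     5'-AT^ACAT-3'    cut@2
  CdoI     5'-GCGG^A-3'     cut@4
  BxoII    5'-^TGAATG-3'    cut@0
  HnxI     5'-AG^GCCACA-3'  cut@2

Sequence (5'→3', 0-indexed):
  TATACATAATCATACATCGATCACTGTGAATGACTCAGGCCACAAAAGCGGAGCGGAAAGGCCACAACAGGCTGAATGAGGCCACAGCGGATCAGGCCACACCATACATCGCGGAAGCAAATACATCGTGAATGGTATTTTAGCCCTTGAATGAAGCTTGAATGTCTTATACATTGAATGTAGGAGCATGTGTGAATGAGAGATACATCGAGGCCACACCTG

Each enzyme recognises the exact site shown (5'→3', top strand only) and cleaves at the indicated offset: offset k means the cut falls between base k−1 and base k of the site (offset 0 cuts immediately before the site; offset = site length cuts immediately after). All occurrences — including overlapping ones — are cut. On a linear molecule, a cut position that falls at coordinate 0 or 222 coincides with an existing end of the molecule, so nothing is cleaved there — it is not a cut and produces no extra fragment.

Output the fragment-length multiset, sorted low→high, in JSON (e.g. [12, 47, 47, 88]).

[3,4,4,5,5,6,8,8,8,9,10,10,10,10,11,12,12,12,12,13,13,18,19]

Site scan:
  AzqI ATACAT/2: at [1, 11, 103, 120, 168, 202] ⇒ [3, 13, 105, 122, 170, 204]
  CdoI GCGGA/4: at [47, 52, 86, 110] ⇒ [51, 56, 90, 114]
  BxoII TGAATG/0: at [26, 72, 128, 147, 158, 174, 192] ⇒ [26, 72, 128, 147, 158, 174, 192]
  HnxI AGGCCACA/2: at [36, 58, 78, 93, 210] ⇒ [38, 60, 80, 95, 212]

All cut coordinates (distinct, sorted): [3, 13, 26, 38, 51, 56, 60, 72, 80, 90, 95, 105, 114, 122, 128, 147, 158, 170, 174, 192, 204, 212]

Fragments:
  [0,3): 3 bp
  [3,13): 10 bp
  [13,26): 13 bp
  [26,38): 12 bp
  [38,51): 13 bp
  [51,56): 5 bp
  [56,60): 4 bp
  [60,72): 12 bp
  [72,80): 8 bp
  [80,90): 10 bp
  [90,95): 5 bp
  [95,105): 10 bp
  [105,114): 9 bp
  [114,122): 8 bp
  [122,128): 6 bp
  [128,147): 19 bp
  [147,158): 11 bp
  [158,170): 12 bp
  [170,174): 4 bp
  [174,192): 18 bp
  [192,204): 12 bp
  [204,212): 8 bp
  [212,222): 10 bp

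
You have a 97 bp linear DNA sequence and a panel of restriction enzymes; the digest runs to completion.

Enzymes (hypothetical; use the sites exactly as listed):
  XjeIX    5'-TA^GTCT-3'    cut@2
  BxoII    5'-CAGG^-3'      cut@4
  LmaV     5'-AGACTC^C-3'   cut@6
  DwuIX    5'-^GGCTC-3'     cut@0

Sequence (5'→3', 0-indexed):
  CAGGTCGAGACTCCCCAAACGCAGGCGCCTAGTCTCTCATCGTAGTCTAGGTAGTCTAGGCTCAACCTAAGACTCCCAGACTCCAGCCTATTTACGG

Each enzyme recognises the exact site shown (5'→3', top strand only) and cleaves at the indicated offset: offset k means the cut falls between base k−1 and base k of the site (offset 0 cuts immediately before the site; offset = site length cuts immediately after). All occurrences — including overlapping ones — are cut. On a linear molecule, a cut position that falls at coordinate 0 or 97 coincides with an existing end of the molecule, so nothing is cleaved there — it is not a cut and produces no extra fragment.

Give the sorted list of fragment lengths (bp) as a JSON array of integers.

Per-enzyme occurrences:
  XjeIX (TAGTCT, off=2): starts [29, 42, 51] → cuts [31, 44, 53]
  BxoII (CAGG, off=4): starts [0, 21] → cuts [4, 25]
  LmaV (AGACTCC, off=6): starts [7, 69, 77] → cuts [13, 75, 83]
  DwuIX (GGCTC, off=0): starts [58] → cuts [58]

Pooled cuts: [4, 13, 25, 31, 44, 53, 58, 75, 83]

Fragments:
  [0,4): 4 bp
  [4,13): 9 bp
  [13,25): 12 bp
  [25,31): 6 bp
  [31,44): 13 bp
  [44,53): 9 bp
  [53,58): 5 bp
  [58,75): 17 bp
  [75,83): 8 bp
  [83,97): 14 bp

[4,5,6,8,9,9,12,13,14,17]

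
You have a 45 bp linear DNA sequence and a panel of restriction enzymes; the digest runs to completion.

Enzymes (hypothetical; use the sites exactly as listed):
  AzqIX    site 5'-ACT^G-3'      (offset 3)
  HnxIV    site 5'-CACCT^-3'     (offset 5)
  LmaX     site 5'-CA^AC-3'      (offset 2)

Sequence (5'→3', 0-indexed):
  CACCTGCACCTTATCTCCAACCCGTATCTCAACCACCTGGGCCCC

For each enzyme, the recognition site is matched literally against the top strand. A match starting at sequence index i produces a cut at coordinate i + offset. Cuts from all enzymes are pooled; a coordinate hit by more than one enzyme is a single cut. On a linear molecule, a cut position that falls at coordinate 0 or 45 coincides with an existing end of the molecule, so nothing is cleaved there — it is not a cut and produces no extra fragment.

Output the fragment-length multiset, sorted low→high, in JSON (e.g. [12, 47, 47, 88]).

[5,6,7,7,8,12]

Scan for sites:
  AzqIX (ACTG, off=3): no sites
  HnxIV CACCT/5: at [0, 6, 33] ⇒ [5, 11, 38]
  LmaX CAAC/2: at [17, 29] ⇒ [19, 31]

All cut coordinates (distinct, sorted): [5, 11, 19, 31, 38]

Fragments:
  [0,5): 5 bp
  [5,11): 6 bp
  [11,19): 8 bp
  [19,31): 12 bp
  [31,38): 7 bp
  [38,45): 7 bp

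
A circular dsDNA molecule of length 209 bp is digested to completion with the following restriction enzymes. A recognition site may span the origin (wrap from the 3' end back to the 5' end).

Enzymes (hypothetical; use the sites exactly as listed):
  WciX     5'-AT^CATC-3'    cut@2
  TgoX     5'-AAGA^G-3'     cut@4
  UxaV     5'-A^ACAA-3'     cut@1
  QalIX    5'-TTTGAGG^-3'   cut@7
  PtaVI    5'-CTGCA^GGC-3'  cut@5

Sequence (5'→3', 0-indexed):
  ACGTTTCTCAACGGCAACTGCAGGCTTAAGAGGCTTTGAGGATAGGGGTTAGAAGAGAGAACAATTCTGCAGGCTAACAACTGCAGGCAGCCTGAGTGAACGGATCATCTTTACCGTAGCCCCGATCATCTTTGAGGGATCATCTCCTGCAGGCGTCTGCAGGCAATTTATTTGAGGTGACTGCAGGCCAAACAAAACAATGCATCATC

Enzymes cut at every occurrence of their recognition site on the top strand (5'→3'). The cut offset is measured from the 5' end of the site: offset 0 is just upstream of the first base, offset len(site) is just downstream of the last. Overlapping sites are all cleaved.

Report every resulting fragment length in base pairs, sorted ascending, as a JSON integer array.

Per-enzyme occurrences:
  WciX (ATCATC, off=2): starts [103, 124, 138, 203] → cuts [105, 126, 140, 205]
  TgoX (AAGAG, off=4): starts [27, 52] → cuts [31, 56]
  UxaV (AACAA, off=1): starts [59, 75, 190, 195] → cuts [60, 76, 191, 196]
  QalIX (TTTGAGG, off=7): starts [34, 130, 170] → cuts [41, 137, 177]
  PtaVI (CTGCAGGC, off=5): starts [17, 66, 80, 146, 156, 180] → cuts [22, 71, 85, 151, 161, 185]

Pooled cuts: [22, 31, 41, 56, 60, 71, 76, 85, 105, 126, 137, 140, 151, 161, 177, 185, 191, 196, 205]

Fragments:
  22→31: 9 bp
  31→41: 10 bp
  41→56: 15 bp
  56→60: 4 bp
  60→71: 11 bp
  71→76: 5 bp
  76→85: 9 bp
  85→105: 20 bp
  105→126: 21 bp
  126→137: 11 bp
  137→140: 3 bp
  140→151: 11 bp
  151→161: 10 bp
  161→177: 16 bp
  177→185: 8 bp
  185→191: 6 bp
  191→196: 5 bp
  196→205: 9 bp
  205→22 (wrap): 209-205+22 = 26 bp

[3,4,5,5,6,8,9,9,9,10,10,11,11,11,15,16,20,21,26]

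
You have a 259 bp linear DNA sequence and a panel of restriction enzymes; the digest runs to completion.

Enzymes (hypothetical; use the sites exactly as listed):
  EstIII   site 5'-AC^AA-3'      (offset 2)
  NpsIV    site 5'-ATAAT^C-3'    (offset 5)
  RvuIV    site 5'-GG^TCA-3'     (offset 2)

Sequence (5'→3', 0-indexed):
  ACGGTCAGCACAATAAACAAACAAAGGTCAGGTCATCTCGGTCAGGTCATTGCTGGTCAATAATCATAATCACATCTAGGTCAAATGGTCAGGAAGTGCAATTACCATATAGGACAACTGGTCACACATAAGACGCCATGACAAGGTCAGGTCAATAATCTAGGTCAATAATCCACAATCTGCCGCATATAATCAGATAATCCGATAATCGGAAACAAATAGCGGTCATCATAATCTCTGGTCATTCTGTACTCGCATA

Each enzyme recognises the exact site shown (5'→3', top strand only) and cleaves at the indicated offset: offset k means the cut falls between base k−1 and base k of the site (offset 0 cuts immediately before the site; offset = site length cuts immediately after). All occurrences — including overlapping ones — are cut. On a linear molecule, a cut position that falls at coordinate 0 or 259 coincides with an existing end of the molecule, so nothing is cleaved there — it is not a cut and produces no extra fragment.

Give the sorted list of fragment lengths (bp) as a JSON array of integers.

Per-enzyme occurrences:
  EstIII ACAA/2: at [9, 16, 20, 113, 140, 174, 214] ⇒ [11, 18, 22, 115, 142, 176, 216]
  NpsIV ATAATC/5: at [59, 65, 154, 167, 188, 196, 204, 230] ⇒ [64, 70, 159, 172, 193, 201, 209, 235]
  RvuIV GGTCA/2: at [2, 25, 30, 39, 44, 54, 78, 86, 119, 144, 149, 162, 223, 239] ⇒ [4, 27, 32, 41, 46, 56, 80, 88, 121, 146, 151, 164, 225, 241]

All cut coordinates (distinct, sorted): [4, 11, 18, 22, 27, 32, 41, 46, 56, 64, 70, 80, 88, 115, 121, 142, 146, 151, 159, 164, 172, 176, 193, 201, 209, 216, 225, 235, 241]

Fragment lengths:
  [0,4): 4 bp
  [4,11): 7 bp
  [11,18): 7 bp
  [18,22): 4 bp
  [22,27): 5 bp
  [27,32): 5 bp
  [32,41): 9 bp
  [41,46): 5 bp
  [46,56): 10 bp
  [56,64): 8 bp
  [64,70): 6 bp
  [70,80): 10 bp
  [80,88): 8 bp
  [88,115): 27 bp
  [115,121): 6 bp
  [121,142): 21 bp
  [142,146): 4 bp
  [146,151): 5 bp
  [151,159): 8 bp
  [159,164): 5 bp
  [164,172): 8 bp
  [172,176): 4 bp
  [176,193): 17 bp
  [193,201): 8 bp
  [201,209): 8 bp
  [209,216): 7 bp
  [216,225): 9 bp
  [225,235): 10 bp
  [235,241): 6 bp
  [241,259): 18 bp

[4,4,4,4,5,5,5,5,5,6,6,6,7,7,7,8,8,8,8,8,8,9,9,10,10,10,17,18,21,27]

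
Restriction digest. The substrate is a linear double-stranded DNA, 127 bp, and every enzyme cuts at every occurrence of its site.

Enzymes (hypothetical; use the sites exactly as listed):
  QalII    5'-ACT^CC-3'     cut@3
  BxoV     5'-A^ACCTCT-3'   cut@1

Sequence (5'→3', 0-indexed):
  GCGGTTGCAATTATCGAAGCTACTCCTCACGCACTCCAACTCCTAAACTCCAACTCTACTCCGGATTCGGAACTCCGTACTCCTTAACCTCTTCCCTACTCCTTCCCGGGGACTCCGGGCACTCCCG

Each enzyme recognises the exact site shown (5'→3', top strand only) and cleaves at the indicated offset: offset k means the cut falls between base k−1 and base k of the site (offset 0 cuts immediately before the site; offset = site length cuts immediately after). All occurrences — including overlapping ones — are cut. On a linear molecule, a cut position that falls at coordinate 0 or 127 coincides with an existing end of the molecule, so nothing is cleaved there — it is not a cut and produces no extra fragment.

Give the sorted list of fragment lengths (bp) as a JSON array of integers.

[4,5,6,7,8,9,11,11,14,14,14,24]

Site scan:
  QalII (ACTCC, off=3): starts [21, 32, 38, 46, 57, 71, 78, 97, 111, 120] → cuts [24, 35, 41, 49, 60, 74, 81, 100, 114, 123]
  BxoV (AACCTCT, off=1): starts [85] → cuts [86]

Pooled cuts: [24, 35, 41, 49, 60, 74, 81, 86, 100, 114, 123]

Fragment lengths:
  [0,24): 24 bp
  [24,35): 11 bp
  [35,41): 6 bp
  [41,49): 8 bp
  [49,60): 11 bp
  [60,74): 14 bp
  [74,81): 7 bp
  [81,86): 5 bp
  [86,100): 14 bp
  [100,114): 14 bp
  [114,123): 9 bp
  [123,127): 4 bp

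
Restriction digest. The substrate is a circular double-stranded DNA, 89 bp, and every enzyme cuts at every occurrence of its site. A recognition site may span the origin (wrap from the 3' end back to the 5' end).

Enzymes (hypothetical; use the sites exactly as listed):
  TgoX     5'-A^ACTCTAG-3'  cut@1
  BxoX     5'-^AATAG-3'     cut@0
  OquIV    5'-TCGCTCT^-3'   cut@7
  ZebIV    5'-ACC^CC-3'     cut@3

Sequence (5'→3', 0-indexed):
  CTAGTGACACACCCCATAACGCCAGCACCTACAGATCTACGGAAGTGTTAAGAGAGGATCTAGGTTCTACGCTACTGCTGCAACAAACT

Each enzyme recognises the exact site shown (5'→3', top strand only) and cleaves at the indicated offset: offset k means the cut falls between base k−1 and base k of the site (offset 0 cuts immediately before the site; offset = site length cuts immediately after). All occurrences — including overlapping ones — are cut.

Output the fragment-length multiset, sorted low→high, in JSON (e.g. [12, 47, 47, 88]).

[16,73]

Scan for sites:
  TgoX AACTCTAG/1: at [85] ⇒ [86]
  BxoX (AATAG, off=0): no sites
  OquIV (TCGCTCT, off=7): no sites
  ZebIV ACCCC/3: at [10] ⇒ [13]

Pooled cuts: [13, 86]

Fragment lengths:
  13→86: 73 bp
  86→13 (wrap): 89-86+13 = 16 bp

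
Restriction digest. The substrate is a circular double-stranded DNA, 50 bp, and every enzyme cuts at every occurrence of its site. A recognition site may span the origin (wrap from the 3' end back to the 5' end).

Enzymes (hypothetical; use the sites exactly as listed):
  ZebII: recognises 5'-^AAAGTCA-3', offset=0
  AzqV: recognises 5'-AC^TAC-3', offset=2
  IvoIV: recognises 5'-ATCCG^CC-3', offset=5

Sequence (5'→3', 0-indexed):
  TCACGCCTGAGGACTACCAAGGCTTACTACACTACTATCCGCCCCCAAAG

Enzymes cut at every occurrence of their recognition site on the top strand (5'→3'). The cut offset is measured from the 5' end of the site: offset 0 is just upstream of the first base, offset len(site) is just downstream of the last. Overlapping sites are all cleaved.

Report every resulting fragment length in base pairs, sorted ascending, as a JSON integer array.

[5,5,9,13,18]

Site scan:
  ZebII (AAAGTCA, off=0): starts [46] → cuts [46]
  AzqV (ACTAC, off=2): starts [12, 25, 30] → cuts [14, 27, 32]
  IvoIV (ATCCGCC, off=5): starts [36] → cuts [41]

All cut coordinates (distinct, sorted): [14, 27, 32, 41, 46]

Fragment lengths:
  14→27: 13 bp
  27→32: 5 bp
  32→41: 9 bp
  41→46: 5 bp
  46→14 (wrap): 50-46+14 = 18 bp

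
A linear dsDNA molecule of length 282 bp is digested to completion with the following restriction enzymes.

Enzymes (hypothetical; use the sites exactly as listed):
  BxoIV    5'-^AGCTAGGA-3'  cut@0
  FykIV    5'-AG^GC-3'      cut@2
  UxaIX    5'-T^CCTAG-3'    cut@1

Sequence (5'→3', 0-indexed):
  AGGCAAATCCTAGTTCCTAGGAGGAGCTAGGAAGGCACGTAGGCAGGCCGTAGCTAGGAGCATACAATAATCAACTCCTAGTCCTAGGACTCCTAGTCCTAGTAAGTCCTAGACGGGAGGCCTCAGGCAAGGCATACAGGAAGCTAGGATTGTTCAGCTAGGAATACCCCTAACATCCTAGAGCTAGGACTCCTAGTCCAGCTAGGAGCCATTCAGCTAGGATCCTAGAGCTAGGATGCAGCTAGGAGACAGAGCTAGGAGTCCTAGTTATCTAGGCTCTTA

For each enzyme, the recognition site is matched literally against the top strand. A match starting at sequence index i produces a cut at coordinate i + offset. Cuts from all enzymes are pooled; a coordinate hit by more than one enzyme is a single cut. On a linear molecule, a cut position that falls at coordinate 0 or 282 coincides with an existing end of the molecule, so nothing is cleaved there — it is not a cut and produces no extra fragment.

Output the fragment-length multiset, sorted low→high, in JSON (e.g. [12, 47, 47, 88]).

[2,4,5,5,5,5,6,6,6,7,7,7,8,8,9,9,9,10,10,10,10,10,11,12,13,13,14,15,21,25]

Scan for sites:
  BxoIV AGCTAGGA/0: at [24, 51, 141, 155, 181, 199, 214, 228, 239, 252] ⇒ [24, 51, 141, 155, 181, 199, 214, 228, 239, 252]
  FykIV AGGC/2: at [0, 32, 40, 44, 117, 124, 129, 273] ⇒ [2, 34, 42, 46, 119, 126, 131, 275]
  UxaIX TCCTAG/1: at [7, 14, 75, 81, 90, 96, 106, 175, 190, 222, 261] ⇒ [8, 15, 76, 82, 91, 97, 107, 176, 191, 223, 262]

All cut coordinates (distinct, sorted): [2, 8, 15, 24, 34, 42, 46, 51, 76, 82, 91, 97, 107, 119, 126, 131, 141, 155, 176, 181, 191, 199, 214, 223, 228, 239, 252, 262, 275]

Fragment lengths:
  [0,2): 2 bp
  [2,8): 6 bp
  [8,15): 7 bp
  [15,24): 9 bp
  [24,34): 10 bp
  [34,42): 8 bp
  [42,46): 4 bp
  [46,51): 5 bp
  [51,76): 25 bp
  [76,82): 6 bp
  [82,91): 9 bp
  [91,97): 6 bp
  [97,107): 10 bp
  [107,119): 12 bp
  [119,126): 7 bp
  [126,131): 5 bp
  [131,141): 10 bp
  [141,155): 14 bp
  [155,176): 21 bp
  [176,181): 5 bp
  [181,191): 10 bp
  [191,199): 8 bp
  [199,214): 15 bp
  [214,223): 9 bp
  [223,228): 5 bp
  [228,239): 11 bp
  [239,252): 13 bp
  [252,262): 10 bp
  [262,275): 13 bp
  [275,282): 7 bp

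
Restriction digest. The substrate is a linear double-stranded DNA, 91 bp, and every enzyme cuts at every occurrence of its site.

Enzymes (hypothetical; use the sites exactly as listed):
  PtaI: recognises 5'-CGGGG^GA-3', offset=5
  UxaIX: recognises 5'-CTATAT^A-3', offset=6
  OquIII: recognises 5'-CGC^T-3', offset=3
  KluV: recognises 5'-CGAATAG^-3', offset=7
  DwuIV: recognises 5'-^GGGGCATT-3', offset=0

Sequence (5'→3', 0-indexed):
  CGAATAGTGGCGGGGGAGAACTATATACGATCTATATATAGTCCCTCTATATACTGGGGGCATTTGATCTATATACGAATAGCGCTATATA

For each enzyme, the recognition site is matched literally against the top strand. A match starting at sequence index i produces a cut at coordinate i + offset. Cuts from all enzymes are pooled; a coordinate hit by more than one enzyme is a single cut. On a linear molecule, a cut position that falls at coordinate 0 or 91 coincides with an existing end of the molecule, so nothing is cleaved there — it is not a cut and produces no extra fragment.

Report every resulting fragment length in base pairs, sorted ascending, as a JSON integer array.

[1,3,4,5,7,8,8,11,11,15,18]

Site scan:
  PtaI CGGGGGA/5: at [10] ⇒ [15]
  UxaIX CTATATA/6: at [20, 31, 46, 68, 84] ⇒ [26, 37, 52, 74, 90]
  OquIII CGCT/3: at [82] ⇒ [85]
  KluV CGAATAG/7: at [0, 75] ⇒ [7, 82]
  DwuIV GGGGCATT/0: at [56] ⇒ [56]

Pooled cuts: [7, 15, 26, 37, 52, 56, 74, 82, 85, 90]

Fragments:
  [0,7): 7 bp
  [7,15): 8 bp
  [15,26): 11 bp
  [26,37): 11 bp
  [37,52): 15 bp
  [52,56): 4 bp
  [56,74): 18 bp
  [74,82): 8 bp
  [82,85): 3 bp
  [85,90): 5 bp
  [90,91): 1 bp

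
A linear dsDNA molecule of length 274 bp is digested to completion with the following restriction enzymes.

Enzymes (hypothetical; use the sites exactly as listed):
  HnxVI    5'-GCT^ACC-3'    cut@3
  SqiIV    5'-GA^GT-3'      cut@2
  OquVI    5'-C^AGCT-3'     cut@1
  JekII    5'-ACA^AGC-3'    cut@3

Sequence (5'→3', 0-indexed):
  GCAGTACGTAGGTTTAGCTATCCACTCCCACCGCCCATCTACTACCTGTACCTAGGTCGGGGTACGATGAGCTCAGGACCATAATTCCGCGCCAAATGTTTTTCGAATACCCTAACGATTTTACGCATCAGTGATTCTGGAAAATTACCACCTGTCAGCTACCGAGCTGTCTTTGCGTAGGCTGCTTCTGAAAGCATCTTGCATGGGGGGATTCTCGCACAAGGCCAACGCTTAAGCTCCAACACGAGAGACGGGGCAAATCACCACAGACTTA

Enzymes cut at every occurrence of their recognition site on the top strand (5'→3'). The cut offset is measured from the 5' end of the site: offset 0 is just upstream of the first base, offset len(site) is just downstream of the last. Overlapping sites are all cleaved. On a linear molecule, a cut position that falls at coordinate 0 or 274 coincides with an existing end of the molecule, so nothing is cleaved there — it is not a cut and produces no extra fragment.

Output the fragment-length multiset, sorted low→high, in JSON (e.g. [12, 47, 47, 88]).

Site scan:
  HnxVI GCTACC/3: at [157] ⇒ [160]
  SqiIV (GAGT, off=2): no sites
  OquVI CAGCT/1: at [155] ⇒ [156]
  JekII (ACAAGC, off=3): no sites

All cut coordinates (distinct, sorted): [156, 160]

Fragments:
  [0,156): 156 bp
  [156,160): 4 bp
  [160,274): 114 bp

[4,114,156]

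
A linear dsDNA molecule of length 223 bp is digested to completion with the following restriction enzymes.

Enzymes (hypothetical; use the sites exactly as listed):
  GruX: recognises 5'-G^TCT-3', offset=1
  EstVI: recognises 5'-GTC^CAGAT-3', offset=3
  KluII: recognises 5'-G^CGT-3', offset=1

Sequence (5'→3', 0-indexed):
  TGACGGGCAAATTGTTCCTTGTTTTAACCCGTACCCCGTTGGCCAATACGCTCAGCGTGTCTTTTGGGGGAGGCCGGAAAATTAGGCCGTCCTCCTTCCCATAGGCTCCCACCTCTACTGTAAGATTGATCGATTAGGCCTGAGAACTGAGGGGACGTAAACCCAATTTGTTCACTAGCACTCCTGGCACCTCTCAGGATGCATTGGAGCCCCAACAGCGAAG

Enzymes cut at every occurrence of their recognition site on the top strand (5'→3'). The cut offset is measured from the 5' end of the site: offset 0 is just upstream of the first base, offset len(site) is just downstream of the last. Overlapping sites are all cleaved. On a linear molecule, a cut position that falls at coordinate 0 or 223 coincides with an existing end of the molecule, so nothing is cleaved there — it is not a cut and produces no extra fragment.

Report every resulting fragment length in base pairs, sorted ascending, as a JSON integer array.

Scan for sites:
  GruX (GTCT, off=1): starts [58] → cuts [59]
  EstVI (GTCCAGAT, off=3): no sites
  KluII (GCGT, off=1): starts [54] → cuts [55]

Pooled cuts: [55, 59]

Fragments:
  [0,55): 55 bp
  [55,59): 4 bp
  [59,223): 164 bp

[4,55,164]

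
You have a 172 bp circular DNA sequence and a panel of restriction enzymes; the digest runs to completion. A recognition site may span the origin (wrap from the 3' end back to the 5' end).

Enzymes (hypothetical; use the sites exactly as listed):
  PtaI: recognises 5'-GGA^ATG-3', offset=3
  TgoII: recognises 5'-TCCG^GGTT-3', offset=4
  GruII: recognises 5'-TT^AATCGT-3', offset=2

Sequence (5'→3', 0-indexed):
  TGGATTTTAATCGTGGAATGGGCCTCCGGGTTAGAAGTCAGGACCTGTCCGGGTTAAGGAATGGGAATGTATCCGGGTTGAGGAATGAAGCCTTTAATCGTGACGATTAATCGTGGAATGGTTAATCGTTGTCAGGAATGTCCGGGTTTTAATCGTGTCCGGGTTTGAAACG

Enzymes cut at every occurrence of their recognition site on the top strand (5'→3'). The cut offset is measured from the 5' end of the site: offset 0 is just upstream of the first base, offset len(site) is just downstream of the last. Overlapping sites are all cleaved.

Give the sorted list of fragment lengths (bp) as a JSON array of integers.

Site scan:
  PtaI (GGAATG, off=3): starts [14, 57, 63, 81, 114, 134] → cuts [17, 60, 66, 84, 117, 137]
  TgoII (TCCGGGTT, off=4): starts [24, 47, 71, 140, 157] → cuts [28, 51, 75, 144, 161]
  GruII (TTAATCGT, off=2): starts [6, 93, 106, 121, 148] → cuts [8, 95, 108, 123, 150]

All cut coordinates (distinct, sorted): [8, 17, 28, 51, 60, 66, 75, 84, 95, 108, 117, 123, 137, 144, 150, 161]

Fragments:
  8→17: 9 bp
  17→28: 11 bp
  28→51: 23 bp
  51→60: 9 bp
  60→66: 6 bp
  66→75: 9 bp
  75→84: 9 bp
  84→95: 11 bp
  95→108: 13 bp
  108→117: 9 bp
  117→123: 6 bp
  123→137: 14 bp
  137→144: 7 bp
  144→150: 6 bp
  150→161: 11 bp
  161→8 (wrap): 172-161+8 = 19 bp

[6,6,6,7,9,9,9,9,9,11,11,11,13,14,19,23]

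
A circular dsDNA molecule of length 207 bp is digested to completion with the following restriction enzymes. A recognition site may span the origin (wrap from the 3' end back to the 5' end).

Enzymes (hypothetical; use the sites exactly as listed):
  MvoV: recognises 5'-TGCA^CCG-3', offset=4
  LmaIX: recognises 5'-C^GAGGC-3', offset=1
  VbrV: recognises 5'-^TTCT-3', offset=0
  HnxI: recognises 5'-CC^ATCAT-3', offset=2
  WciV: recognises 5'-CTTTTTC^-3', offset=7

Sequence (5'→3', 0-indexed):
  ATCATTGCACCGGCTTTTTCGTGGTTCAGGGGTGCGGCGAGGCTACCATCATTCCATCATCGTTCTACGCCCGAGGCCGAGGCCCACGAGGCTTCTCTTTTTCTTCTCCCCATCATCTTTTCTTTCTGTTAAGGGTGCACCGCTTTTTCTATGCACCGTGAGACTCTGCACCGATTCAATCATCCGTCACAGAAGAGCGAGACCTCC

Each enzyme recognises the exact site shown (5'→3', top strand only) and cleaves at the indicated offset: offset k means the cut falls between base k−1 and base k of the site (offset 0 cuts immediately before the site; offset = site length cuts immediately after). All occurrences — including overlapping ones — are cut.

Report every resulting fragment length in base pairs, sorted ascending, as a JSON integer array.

[3,3,4,5,6,6,7,7,8,8,8,8,9,9,9,10,11,15,16,18,37]

Site scan:
  MvoV TGCACCG/4: at [5, 135, 151, 166] ⇒ [9, 139, 155, 170]
  LmaIX CGAGGC/1: at [37, 71, 77, 86] ⇒ [38, 72, 78, 87]
  VbrV TTCT/0: at [62, 92, 100, 103, 119, 123, 146] ⇒ [62, 92, 100, 103, 119, 123, 146]
  HnxI CCATCAT/2: at [45, 53, 109, 205] ⇒ [0, 47, 55, 111]
  WciV CTTTTTC/7: at [13, 96, 142] ⇒ [20, 103, 149]

Pooled cuts: [0, 9, 20, 38, 47, 55, 62, 72, 78, 87, 92, 100, 103, 111, 119, 123, 139, 146, 149, 155, 170]

Fragments:
  0→9: 9 bp
  9→20: 11 bp
  20→38: 18 bp
  38→47: 9 bp
  47→55: 8 bp
  55→62: 7 bp
  62→72: 10 bp
  72→78: 6 bp
  78→87: 9 bp
  87→92: 5 bp
  92→100: 8 bp
  100→103: 3 bp
  103→111: 8 bp
  111→119: 8 bp
  119→123: 4 bp
  123→139: 16 bp
  139→146: 7 bp
  146→149: 3 bp
  149→155: 6 bp
  155→170: 15 bp
  170→0 (wrap): 207-170+0 = 37 bp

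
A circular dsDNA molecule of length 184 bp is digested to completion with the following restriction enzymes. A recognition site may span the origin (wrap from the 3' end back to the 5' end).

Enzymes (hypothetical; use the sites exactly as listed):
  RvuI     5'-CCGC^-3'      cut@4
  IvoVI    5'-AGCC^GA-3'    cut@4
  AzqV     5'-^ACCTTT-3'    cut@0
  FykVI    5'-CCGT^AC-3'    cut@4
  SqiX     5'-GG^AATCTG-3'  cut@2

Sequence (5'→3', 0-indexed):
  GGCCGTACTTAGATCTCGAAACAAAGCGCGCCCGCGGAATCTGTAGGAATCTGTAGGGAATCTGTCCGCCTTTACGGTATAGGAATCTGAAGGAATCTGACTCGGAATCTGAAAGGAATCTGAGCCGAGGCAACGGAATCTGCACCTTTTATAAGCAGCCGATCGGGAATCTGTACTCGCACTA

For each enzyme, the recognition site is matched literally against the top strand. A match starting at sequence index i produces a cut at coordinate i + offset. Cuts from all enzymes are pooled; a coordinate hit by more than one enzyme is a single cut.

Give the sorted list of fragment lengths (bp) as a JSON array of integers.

[2,7,7,10,10,10,10,11,11,11,12,14,17,23,29]

Site scan:
  RvuI (CCGC, off=4): starts [31, 65] → cuts [35, 69]
  IvoVI (AGCCGA, off=4): starts [122, 156] → cuts [126, 160]
  AzqV (ACCTTT, off=0): starts [143] → cuts [143]
  FykVI (CCGTAC, off=4): starts [2] → cuts [6]
  SqiX (GGAATCTG, off=2): starts [35, 45, 56, 81, 91, 103, 114, 134, 165] → cuts [37, 47, 58, 83, 93, 105, 116, 136, 167]

All cut coordinates (distinct, sorted): [6, 35, 37, 47, 58, 69, 83, 93, 105, 116, 126, 136, 143, 160, 167]

Fragments:
  6→35: 29 bp
  35→37: 2 bp
  37→47: 10 bp
  47→58: 11 bp
  58→69: 11 bp
  69→83: 14 bp
  83→93: 10 bp
  93→105: 12 bp
  105→116: 11 bp
  116→126: 10 bp
  126→136: 10 bp
  136→143: 7 bp
  143→160: 17 bp
  160→167: 7 bp
  167→6 (wrap): 184-167+6 = 23 bp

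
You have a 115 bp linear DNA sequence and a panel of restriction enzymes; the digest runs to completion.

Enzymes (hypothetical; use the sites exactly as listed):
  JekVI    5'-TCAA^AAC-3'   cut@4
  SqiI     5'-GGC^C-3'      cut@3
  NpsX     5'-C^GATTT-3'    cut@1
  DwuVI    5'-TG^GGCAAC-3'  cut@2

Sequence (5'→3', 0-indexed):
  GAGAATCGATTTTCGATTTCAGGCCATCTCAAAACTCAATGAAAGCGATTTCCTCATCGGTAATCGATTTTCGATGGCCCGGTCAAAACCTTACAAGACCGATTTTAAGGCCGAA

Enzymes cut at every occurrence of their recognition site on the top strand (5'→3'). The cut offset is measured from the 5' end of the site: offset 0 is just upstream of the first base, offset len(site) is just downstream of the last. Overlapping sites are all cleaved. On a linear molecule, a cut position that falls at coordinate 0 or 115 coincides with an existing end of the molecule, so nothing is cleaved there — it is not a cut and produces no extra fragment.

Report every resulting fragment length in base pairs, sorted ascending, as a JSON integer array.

Site scan:
  JekVI (TCAAAAC, off=4): starts [28, 82] → cuts [32, 86]
  SqiI (GGCC, off=3): starts [21, 75, 108] → cuts [24, 78, 111]
  NpsX (CGATTT, off=1): starts [6, 13, 45, 64, 99] → cuts [7, 14, 46, 65, 100]
  DwuVI (TGGGCAAC, off=2): no sites

Pooled cuts: [7, 14, 24, 32, 46, 65, 78, 86, 100, 111]

Fragment lengths:
  [0,7): 7 bp
  [7,14): 7 bp
  [14,24): 10 bp
  [24,32): 8 bp
  [32,46): 14 bp
  [46,65): 19 bp
  [65,78): 13 bp
  [78,86): 8 bp
  [86,100): 14 bp
  [100,111): 11 bp
  [111,115): 4 bp

[4,7,7,8,8,10,11,13,14,14,19]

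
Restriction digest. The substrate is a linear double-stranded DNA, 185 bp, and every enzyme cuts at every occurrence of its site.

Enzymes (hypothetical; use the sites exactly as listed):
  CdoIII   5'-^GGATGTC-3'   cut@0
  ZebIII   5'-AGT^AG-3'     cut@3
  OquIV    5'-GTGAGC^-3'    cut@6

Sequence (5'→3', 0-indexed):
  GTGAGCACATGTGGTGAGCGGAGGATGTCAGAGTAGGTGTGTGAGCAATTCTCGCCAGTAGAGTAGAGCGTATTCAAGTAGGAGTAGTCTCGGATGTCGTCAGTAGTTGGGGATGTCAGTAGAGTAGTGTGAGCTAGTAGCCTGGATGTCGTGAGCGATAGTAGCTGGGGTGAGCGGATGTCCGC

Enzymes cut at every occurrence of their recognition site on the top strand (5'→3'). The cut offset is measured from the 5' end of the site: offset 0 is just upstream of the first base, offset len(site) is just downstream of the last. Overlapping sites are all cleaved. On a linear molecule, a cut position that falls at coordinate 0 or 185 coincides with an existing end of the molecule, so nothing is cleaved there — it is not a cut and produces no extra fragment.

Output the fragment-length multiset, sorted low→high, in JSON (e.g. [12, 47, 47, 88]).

Per-enzyme occurrences:
  CdoIII (GGATGTC, off=0): starts [22, 91, 110, 143, 175] → cuts [22, 91, 110, 143, 175]
  ZebIII (AGTAG, off=3): starts [31, 56, 61, 76, 82, 101, 117, 122, 135, 159] → cuts [34, 59, 64, 79, 85, 104, 120, 125, 138, 162]
  OquIV (GTGAGC, off=6): starts [0, 13, 40, 128, 150, 169] → cuts [6, 19, 46, 134, 156, 175]

All cut coordinates (distinct, sorted): [6, 19, 22, 34, 46, 59, 64, 79, 85, 91, 104, 110, 120, 125, 134, 138, 143, 156, 162, 175]

Fragments:
  [0,6): 6 bp
  [6,19): 13 bp
  [19,22): 3 bp
  [22,34): 12 bp
  [34,46): 12 bp
  [46,59): 13 bp
  [59,64): 5 bp
  [64,79): 15 bp
  [79,85): 6 bp
  [85,91): 6 bp
  [91,104): 13 bp
  [104,110): 6 bp
  [110,120): 10 bp
  [120,125): 5 bp
  [125,134): 9 bp
  [134,138): 4 bp
  [138,143): 5 bp
  [143,156): 13 bp
  [156,162): 6 bp
  [162,175): 13 bp
  [175,185): 10 bp

[3,4,5,5,5,6,6,6,6,6,9,10,10,12,12,13,13,13,13,13,15]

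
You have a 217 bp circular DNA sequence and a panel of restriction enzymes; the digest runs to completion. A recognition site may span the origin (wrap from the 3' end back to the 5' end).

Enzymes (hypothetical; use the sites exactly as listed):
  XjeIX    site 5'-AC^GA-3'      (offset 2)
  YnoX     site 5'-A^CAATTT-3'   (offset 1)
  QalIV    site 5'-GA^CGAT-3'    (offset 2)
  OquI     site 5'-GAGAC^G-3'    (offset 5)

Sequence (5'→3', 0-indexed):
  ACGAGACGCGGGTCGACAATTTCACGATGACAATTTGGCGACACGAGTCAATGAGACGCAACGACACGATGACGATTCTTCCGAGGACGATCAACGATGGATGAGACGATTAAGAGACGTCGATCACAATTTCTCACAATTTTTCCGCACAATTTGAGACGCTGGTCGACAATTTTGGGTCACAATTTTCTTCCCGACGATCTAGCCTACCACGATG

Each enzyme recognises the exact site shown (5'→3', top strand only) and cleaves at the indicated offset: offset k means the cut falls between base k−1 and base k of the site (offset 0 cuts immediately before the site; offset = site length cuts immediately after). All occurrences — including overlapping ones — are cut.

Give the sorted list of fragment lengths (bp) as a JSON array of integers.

[1,1,1,1,5,5,5,5,5,6,7,8,9,9,9,10,11,11,11,13,13,13,14,14,15,15]

Per-enzyme occurrences:
  XjeIX (ACGA, off=2): starts [0, 23, 42, 60, 65, 71, 86, 93, 105, 196, 211] → cuts [2, 25, 44, 62, 67, 73, 88, 95, 107, 198, 213]
  YnoX (ACAATTT, off=1): starts [15, 29, 125, 135, 148, 168, 181] → cuts [16, 30, 126, 136, 149, 169, 182]
  QalIV (GACGAT, off=2): starts [70, 85, 104, 195] → cuts [72, 87, 106, 197]
  OquI (GAGACG, off=5): starts [2, 52, 102, 113, 155] → cuts [7, 57, 107, 118, 160]

Pooled cuts: [2, 7, 16, 25, 30, 44, 57, 62, 67, 72, 73, 87, 88, 95, 106, 107, 118, 126, 136, 149, 160, 169, 182, 197, 198, 213]

Fragment lengths:
  2→7: 5 bp
  7→16: 9 bp
  16→25: 9 bp
  25→30: 5 bp
  30→44: 14 bp
  44→57: 13 bp
  57→62: 5 bp
  62→67: 5 bp
  67→72: 5 bp
  72→73: 1 bp
  73→87: 14 bp
  87→88: 1 bp
  88→95: 7 bp
  95→106: 11 bp
  106→107: 1 bp
  107→118: 11 bp
  118→126: 8 bp
  126→136: 10 bp
  136→149: 13 bp
  149→160: 11 bp
  160→169: 9 bp
  169→182: 13 bp
  182→197: 15 bp
  197→198: 1 bp
  198→213: 15 bp
  213→2 (wrap): 217-213+2 = 6 bp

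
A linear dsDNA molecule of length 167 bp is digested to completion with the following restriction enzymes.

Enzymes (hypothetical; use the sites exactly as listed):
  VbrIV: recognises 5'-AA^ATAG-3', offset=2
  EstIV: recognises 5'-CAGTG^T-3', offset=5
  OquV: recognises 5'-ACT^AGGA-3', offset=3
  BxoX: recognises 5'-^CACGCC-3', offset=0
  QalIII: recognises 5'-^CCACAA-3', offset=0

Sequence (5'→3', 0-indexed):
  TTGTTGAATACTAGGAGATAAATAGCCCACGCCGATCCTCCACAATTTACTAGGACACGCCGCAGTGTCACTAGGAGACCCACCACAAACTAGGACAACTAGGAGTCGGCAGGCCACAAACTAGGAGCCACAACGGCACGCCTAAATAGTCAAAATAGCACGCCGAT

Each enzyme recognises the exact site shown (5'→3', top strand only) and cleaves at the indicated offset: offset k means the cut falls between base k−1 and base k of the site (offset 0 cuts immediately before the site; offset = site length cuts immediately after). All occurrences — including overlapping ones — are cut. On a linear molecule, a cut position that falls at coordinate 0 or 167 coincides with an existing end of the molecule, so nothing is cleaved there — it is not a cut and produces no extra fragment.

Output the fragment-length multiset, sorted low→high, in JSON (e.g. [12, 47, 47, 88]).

Per-enzyme occurrences:
  VbrIV (AAATAG, off=2): starts [19, 143, 152] → cuts [21, 145, 154]
  EstIV (CAGTGT, off=5): starts [62] → cuts [67]
  OquV (ACTAGGA, off=3): starts [9, 48, 69, 88, 97, 119] → cuts [12, 51, 72, 91, 100, 122]
  BxoX (CACGCC, off=0): starts [27, 55, 136, 158] → cuts [27, 55, 136, 158]
  QalIII (CCACAA, off=0): starts [39, 82, 113, 127] → cuts [39, 82, 113, 127]

Pooled cuts: [12, 21, 27, 39, 51, 55, 67, 72, 82, 91, 100, 113, 122, 127, 136, 145, 154, 158]

Fragments:
  [0,12): 12 bp
  [12,21): 9 bp
  [21,27): 6 bp
  [27,39): 12 bp
  [39,51): 12 bp
  [51,55): 4 bp
  [55,67): 12 bp
  [67,72): 5 bp
  [72,82): 10 bp
  [82,91): 9 bp
  [91,100): 9 bp
  [100,113): 13 bp
  [113,122): 9 bp
  [122,127): 5 bp
  [127,136): 9 bp
  [136,145): 9 bp
  [145,154): 9 bp
  [154,158): 4 bp
  [158,167): 9 bp

[4,4,5,5,6,9,9,9,9,9,9,9,9,10,12,12,12,12,13]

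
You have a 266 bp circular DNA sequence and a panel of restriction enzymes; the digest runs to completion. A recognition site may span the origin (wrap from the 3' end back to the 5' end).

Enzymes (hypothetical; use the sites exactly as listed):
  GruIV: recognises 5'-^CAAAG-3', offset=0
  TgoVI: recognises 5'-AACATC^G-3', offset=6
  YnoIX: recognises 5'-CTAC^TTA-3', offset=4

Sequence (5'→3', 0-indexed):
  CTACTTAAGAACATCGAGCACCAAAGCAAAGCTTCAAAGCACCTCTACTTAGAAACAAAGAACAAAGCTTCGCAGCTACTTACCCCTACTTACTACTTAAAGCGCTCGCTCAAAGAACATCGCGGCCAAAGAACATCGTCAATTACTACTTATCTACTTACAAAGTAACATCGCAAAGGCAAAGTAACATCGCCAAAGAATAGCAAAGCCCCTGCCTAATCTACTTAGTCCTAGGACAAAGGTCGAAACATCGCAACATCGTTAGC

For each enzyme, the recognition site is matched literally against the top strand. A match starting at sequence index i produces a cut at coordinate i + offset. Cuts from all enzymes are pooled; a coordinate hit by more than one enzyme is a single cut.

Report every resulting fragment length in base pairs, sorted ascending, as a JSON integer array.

[1,2,3,5,5,6,6,7,7,7,8,8,8,10,10,10,11,11,11,12,12,12,12,14,14,16,17,21]

Site scan:
  GruIV (CAAAG, off=0): starts [21, 26, 34, 55, 62, 110, 126, 160, 173, 179, 193, 203, 236] → cuts [21, 26, 34, 55, 62, 110, 126, 160, 173, 179, 193, 203, 236]
  TgoVI (AACATCG, off=6): starts [9, 115, 131, 166, 185, 246, 254] → cuts [15, 121, 137, 172, 191, 252, 260]
  YnoIX (CTACTTA, off=4): starts [0, 44, 75, 85, 92, 145, 153, 220] → cuts [4, 48, 79, 89, 96, 149, 157, 224]

All cut coordinates (distinct, sorted): [4, 15, 21, 26, 34, 48, 55, 62, 79, 89, 96, 110, 121, 126, 137, 149, 157, 160, 172, 173, 179, 191, 193, 203, 224, 236, 252, 260]

Fragments:
  4→15: 11 bp
  15→21: 6 bp
  21→26: 5 bp
  26→34: 8 bp
  34→48: 14 bp
  48→55: 7 bp
  55→62: 7 bp
  62→79: 17 bp
  79→89: 10 bp
  89→96: 7 bp
  96→110: 14 bp
  110→121: 11 bp
  121→126: 5 bp
  126→137: 11 bp
  137→149: 12 bp
  149→157: 8 bp
  157→160: 3 bp
  160→172: 12 bp
  172→173: 1 bp
  173→179: 6 bp
  179→191: 12 bp
  191→193: 2 bp
  193→203: 10 bp
  203→224: 21 bp
  224→236: 12 bp
  236→252: 16 bp
  252→260: 8 bp
  260→4 (wrap): 266-260+4 = 10 bp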